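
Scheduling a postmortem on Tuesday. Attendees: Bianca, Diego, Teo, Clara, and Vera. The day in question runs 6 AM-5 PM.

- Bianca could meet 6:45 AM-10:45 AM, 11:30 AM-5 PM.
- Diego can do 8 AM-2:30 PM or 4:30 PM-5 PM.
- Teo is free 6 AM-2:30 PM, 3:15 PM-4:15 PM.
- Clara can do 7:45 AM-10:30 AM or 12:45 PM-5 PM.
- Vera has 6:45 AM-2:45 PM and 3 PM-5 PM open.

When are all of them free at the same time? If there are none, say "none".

Bianca ∩ Diego: 08:00-10:45, 11:30-14:30, 16:30-17:00.
Bianca ∩ Diego ∩ Teo: 08:00-10:45, 11:30-14:30.
Bianca ∩ Diego ∩ Teo ∩ Clara: 08:00-10:30, 12:45-14:30.
Bianca ∩ Diego ∩ Teo ∩ Clara ∩ Vera: 08:00-10:30, 12:45-14:30.

08:00-10:30, 12:45-14:30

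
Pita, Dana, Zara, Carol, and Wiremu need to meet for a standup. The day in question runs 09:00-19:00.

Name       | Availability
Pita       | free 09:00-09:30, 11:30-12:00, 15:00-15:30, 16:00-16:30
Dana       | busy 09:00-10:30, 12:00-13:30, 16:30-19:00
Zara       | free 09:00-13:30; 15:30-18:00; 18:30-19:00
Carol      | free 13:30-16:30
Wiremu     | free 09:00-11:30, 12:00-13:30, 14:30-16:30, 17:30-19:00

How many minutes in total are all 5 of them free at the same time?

30

Pita free: 09:00-09:30, 11:30-12:00, 15:00-15:30, 16:00-16:30.
Dana free: 10:30-12:00, 13:30-16:30 (invert busy blocks within the working day).
Zara free: 09:00-13:30, 15:30-18:00, 18:30-19:00.
Carol free: 13:30-16:30.
Wiremu free: 09:00-11:30, 12:00-13:30, 14:30-16:30, 17:30-19:00.
Pita ∩ Dana: 11:30-12:00, 15:00-15:30, 16:00-16:30.
Pita ∩ Dana ∩ Zara: 11:30-12:00, 16:00-16:30.
Pita ∩ Dana ∩ Zara ∩ Carol: 16:00-16:30.
Pita ∩ Dana ∩ Zara ∩ Carol ∩ Wiremu: 16:00-16:30.
Those are the intersection windows.
That's a single block of 30 minutes.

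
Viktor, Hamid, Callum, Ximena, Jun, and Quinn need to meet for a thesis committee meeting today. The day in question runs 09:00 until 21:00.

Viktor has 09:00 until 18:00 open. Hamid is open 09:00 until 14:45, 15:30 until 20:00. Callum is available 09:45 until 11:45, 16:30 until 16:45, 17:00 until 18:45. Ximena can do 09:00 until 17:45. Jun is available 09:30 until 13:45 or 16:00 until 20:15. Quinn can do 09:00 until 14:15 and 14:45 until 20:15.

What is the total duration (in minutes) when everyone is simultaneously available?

180

Viktor ∩ Hamid: 09:00-14:45, 15:30-18:00.
Viktor ∩ Hamid ∩ Callum: 09:45-11:45, 16:30-16:45, 17:00-18:00.
Viktor ∩ Hamid ∩ Callum ∩ Ximena: 09:45-11:45, 16:30-16:45, 17:00-17:45.
Viktor ∩ Hamid ∩ Callum ∩ Ximena ∩ Jun: 09:45-11:45, 16:30-16:45, 17:00-17:45.
Viktor ∩ Hamid ∩ Callum ∩ Ximena ∩ Jun ∩ Quinn: 09:45-11:45, 16:30-16:45, 17:00-17:45.
Summing the common windows: 120 + 15 + 45 = 180 minutes.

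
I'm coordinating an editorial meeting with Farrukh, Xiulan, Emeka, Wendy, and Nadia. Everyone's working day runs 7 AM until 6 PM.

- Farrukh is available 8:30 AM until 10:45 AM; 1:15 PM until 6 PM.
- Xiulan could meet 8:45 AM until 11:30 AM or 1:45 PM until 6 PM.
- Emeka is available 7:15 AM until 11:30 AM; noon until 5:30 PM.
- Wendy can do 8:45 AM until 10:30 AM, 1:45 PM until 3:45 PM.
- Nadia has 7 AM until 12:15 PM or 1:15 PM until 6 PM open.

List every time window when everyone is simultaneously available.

08:45-10:30, 13:45-15:45

Farrukh ∩ Xiulan: 08:45-10:45, 13:45-18:00.
Farrukh ∩ Xiulan ∩ Emeka: 08:45-10:45, 13:45-17:30.
Farrukh ∩ Xiulan ∩ Emeka ∩ Wendy: 08:45-10:30, 13:45-15:45.
Farrukh ∩ Xiulan ∩ Emeka ∩ Wendy ∩ Nadia: 08:45-10:30, 13:45-15:45.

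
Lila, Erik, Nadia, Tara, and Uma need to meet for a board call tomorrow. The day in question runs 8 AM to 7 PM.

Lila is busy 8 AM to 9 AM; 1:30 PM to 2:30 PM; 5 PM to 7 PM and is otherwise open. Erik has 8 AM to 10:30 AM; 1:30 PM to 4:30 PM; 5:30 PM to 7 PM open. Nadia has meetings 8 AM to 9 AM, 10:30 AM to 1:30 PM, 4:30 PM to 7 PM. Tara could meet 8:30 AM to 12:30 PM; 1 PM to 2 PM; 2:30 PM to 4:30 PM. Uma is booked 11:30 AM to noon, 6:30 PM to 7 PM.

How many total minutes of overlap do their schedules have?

210

Lila free: 09:00-13:30, 14:30-17:00 (invert busy blocks within the working day).
Erik free: 08:00-10:30, 13:30-16:30, 17:30-19:00.
Nadia free: 09:00-10:30, 13:30-16:30 (invert busy blocks within the working day).
Tara free: 08:30-12:30, 13:00-14:00, 14:30-16:30.
Uma free: 08:00-11:30, 12:00-18:30 (invert busy blocks within the working day).
Lila ∩ Erik: 09:00-10:30, 14:30-16:30.
Lila ∩ Erik ∩ Nadia: 09:00-10:30, 14:30-16:30.
Lila ∩ Erik ∩ Nadia ∩ Tara: 09:00-10:30, 14:30-16:30.
Lila ∩ Erik ∩ Nadia ∩ Tara ∩ Uma: 09:00-10:30, 14:30-16:30.
Summing the common windows: 90 + 120 = 210 minutes.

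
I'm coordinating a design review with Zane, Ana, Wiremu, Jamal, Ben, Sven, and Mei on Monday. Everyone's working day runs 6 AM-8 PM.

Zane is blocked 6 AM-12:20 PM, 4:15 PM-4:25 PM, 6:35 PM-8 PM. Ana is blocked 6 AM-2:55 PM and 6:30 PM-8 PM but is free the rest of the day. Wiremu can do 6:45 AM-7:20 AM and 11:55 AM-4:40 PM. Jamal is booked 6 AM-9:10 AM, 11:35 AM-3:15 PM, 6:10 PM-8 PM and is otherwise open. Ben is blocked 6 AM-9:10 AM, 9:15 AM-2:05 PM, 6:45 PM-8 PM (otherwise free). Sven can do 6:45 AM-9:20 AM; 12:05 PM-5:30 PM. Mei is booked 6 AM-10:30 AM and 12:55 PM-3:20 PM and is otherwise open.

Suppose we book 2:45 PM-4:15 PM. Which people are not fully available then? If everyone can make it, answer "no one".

Ana, Jamal, Mei

Zane free: 12:20-16:15, 16:25-18:35 (invert busy blocks within the working day).
Ana free: 14:55-18:30 (invert busy blocks within the working day).
Wiremu free: 06:45-07:20, 11:55-16:40.
Jamal free: 09:10-11:35, 15:15-18:10 (invert busy blocks within the working day).
Ben free: 09:10-09:15, 14:05-18:45 (invert busy blocks within the working day).
Sven free: 06:45-09:20, 12:05-17:30.
Mei free: 10:30-12:55, 15:20-20:00 (invert busy blocks within the working day).
Zane: free for 14:45-16:15. Ana: not fully free for 14:45-16:15. Wiremu: free for 14:45-16:15. Jamal: not fully free for 14:45-16:15. Ben: free for 14:45-16:15. Sven: free for 14:45-16:15. Mei: not fully free for 14:45-16:15.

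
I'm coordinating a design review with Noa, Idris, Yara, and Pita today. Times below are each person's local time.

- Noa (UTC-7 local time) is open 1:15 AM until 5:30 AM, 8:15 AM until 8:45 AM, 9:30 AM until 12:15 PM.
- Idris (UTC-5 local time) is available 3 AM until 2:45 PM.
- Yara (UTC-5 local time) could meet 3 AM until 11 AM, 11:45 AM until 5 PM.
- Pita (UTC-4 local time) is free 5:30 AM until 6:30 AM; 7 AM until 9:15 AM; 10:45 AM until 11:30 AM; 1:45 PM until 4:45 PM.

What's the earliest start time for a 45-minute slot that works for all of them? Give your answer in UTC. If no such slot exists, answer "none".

Noa in UTC: 08:15-12:30, 15:15-15:45, 16:30-19:15 (add 7h to convert from UTC-7).
Idris in UTC: 08:00-19:45 (add 5h to convert from UTC-5).
Yara in UTC: 08:00-16:00, 16:45-22:00 (add 5h to convert from UTC-5).
Pita in UTC: 09:30-10:30, 11:00-13:15, 14:45-15:30, 17:45-20:45 (add 4h to convert from UTC-4).
Noa ∩ Idris: 08:15-12:30, 15:15-15:45, 16:30-19:15.
Noa ∩ Idris ∩ Yara: 08:15-12:30, 15:15-15:45, 16:45-19:15.
Noa ∩ Idris ∩ Yara ∩ Pita: 09:30-10:30, 11:00-12:30, 15:15-15:30, 17:45-19:15.
Those are the intersection windows.
The first common window of at least 45 minutes is 09:30-10:30, so the earliest start is 09:30.

09:30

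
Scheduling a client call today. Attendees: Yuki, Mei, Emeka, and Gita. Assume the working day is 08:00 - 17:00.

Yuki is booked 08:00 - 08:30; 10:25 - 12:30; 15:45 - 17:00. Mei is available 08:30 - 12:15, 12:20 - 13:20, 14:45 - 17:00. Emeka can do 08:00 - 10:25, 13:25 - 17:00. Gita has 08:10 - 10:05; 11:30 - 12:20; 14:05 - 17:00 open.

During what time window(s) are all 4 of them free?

08:30-10:05, 14:45-15:45

Yuki free: 08:30-10:25, 12:30-15:45 (invert busy blocks within the working day).
Mei free: 08:30-12:15, 12:20-13:20, 14:45-17:00.
Emeka free: 08:00-10:25, 13:25-17:00.
Gita free: 08:10-10:05, 11:30-12:20, 14:05-17:00.
Yuki ∩ Mei: 08:30-10:25, 12:30-13:20, 14:45-15:45.
Yuki ∩ Mei ∩ Emeka: 08:30-10:25, 14:45-15:45.
Yuki ∩ Mei ∩ Emeka ∩ Gita: 08:30-10:05, 14:45-15:45.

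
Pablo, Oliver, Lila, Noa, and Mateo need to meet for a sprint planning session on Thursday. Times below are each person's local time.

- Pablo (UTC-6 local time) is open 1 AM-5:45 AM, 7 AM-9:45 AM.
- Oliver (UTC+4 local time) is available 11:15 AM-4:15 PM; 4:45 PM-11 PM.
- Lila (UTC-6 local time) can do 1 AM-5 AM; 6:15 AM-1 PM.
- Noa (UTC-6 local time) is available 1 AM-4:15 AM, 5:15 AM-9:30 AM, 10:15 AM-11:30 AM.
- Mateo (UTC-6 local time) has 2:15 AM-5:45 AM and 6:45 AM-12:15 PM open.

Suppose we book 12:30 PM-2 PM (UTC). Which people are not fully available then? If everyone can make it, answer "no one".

Mateo, Oliver, Pablo

Pablo in UTC: 07:00-11:45, 13:00-15:45 (add 6h to convert from UTC-6).
Oliver in UTC: 07:15-12:15, 12:45-19:00 (subtract 4h to convert from UTC+4).
Lila in UTC: 07:00-11:00, 12:15-19:00 (add 6h to convert from UTC-6).
Noa in UTC: 07:00-10:15, 11:15-15:30, 16:15-17:30 (add 6h to convert from UTC-6).
Mateo in UTC: 08:15-11:45, 12:45-18:15 (add 6h to convert from UTC-6).
Pablo: not fully free for 12:30-14:00. Oliver: not fully free for 12:30-14:00. Lila: free for 12:30-14:00. Noa: free for 12:30-14:00. Mateo: not fully free for 12:30-14:00.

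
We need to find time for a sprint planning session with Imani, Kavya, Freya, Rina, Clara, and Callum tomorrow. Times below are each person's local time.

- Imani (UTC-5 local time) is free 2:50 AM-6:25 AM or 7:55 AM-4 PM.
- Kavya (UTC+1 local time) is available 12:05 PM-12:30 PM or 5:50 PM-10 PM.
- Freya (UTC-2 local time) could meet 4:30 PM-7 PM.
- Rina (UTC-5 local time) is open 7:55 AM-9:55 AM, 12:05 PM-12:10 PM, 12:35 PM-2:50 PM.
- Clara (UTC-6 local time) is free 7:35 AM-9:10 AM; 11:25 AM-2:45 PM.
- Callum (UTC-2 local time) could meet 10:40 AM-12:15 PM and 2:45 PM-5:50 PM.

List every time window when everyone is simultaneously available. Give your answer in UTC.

Imani in UTC: 07:50-11:25, 12:55-21:00 (add 5h to convert from UTC-5).
Kavya in UTC: 11:05-11:30, 16:50-21:00 (subtract 1h to convert from UTC+1).
Freya in UTC: 18:30-21:00 (add 2h to convert from UTC-2).
Rina in UTC: 12:55-14:55, 17:05-17:10, 17:35-19:50 (add 5h to convert from UTC-5).
Clara in UTC: 13:35-15:10, 17:25-20:45 (add 6h to convert from UTC-6).
Callum in UTC: 12:40-14:15, 16:45-19:50 (add 2h to convert from UTC-2).
Imani ∩ Kavya: 11:05-11:25, 16:50-21:00.
Imani ∩ Kavya ∩ Freya: 18:30-21:00.
Imani ∩ Kavya ∩ Freya ∩ Rina: 18:30-19:50.
Imani ∩ Kavya ∩ Freya ∩ Rina ∩ Clara: 18:30-19:50.
Imani ∩ Kavya ∩ Freya ∩ Rina ∩ Clara ∩ Callum: 18:30-19:50.
Those are the intersection windows.

18:30-19:50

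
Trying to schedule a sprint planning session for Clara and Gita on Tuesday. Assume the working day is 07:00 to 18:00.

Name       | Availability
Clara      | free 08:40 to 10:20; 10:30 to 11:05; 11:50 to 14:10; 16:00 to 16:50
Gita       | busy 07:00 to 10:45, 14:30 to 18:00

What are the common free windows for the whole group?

10:45-11:05, 11:50-14:10

Clara free: 08:40-10:20, 10:30-11:05, 11:50-14:10, 16:00-16:50.
Gita free: 10:45-14:30 (invert busy blocks within the working day).
Clara ∩ Gita: 10:45-11:05, 11:50-14:10.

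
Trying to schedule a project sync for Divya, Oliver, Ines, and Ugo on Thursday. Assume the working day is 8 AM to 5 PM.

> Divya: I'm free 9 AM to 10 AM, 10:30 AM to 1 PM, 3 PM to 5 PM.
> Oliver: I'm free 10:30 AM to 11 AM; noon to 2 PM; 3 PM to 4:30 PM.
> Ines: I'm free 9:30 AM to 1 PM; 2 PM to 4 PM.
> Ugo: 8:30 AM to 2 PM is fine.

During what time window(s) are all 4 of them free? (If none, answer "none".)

10:30-11:00, 12:00-13:00

Divya ∩ Oliver: 10:30-11:00, 12:00-13:00, 15:00-16:30.
Divya ∩ Oliver ∩ Ines: 10:30-11:00, 12:00-13:00, 15:00-16:00.
Divya ∩ Oliver ∩ Ines ∩ Ugo: 10:30-11:00, 12:00-13:00.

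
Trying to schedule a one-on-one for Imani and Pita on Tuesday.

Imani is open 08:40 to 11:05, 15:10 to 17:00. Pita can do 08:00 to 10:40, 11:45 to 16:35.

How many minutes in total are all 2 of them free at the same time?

Imani ∩ Pita: 08:40-10:40, 15:10-16:35.
Summing the common windows: 120 + 85 = 205 minutes.

205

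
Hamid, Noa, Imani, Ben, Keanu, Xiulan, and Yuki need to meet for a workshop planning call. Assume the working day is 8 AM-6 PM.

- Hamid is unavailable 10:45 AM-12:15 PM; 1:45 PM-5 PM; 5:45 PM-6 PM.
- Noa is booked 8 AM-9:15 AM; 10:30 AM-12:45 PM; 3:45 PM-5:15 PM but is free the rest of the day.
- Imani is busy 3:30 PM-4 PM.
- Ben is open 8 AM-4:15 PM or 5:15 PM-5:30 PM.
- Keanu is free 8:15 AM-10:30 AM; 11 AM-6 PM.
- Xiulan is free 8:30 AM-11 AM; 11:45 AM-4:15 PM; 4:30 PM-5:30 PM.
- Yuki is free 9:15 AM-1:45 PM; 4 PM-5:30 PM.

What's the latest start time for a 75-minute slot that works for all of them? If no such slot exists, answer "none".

09:15

Hamid free: 08:00-10:45, 12:15-13:45, 17:00-17:45 (invert busy blocks within the working day).
Noa free: 09:15-10:30, 12:45-15:45, 17:15-18:00 (invert busy blocks within the working day).
Imani free: 08:00-15:30, 16:00-18:00 (invert busy blocks within the working day).
Ben free: 08:00-16:15, 17:15-17:30.
Keanu free: 08:15-10:30, 11:00-18:00.
Xiulan free: 08:30-11:00, 11:45-16:15, 16:30-17:30.
Yuki free: 09:15-13:45, 16:00-17:30.
Hamid ∩ Noa: 09:15-10:30, 12:45-13:45, 17:15-17:45.
Hamid ∩ Noa ∩ Imani: 09:15-10:30, 12:45-13:45, 17:15-17:45.
Hamid ∩ Noa ∩ Imani ∩ Ben: 09:15-10:30, 12:45-13:45, 17:15-17:30.
Hamid ∩ Noa ∩ Imani ∩ Ben ∩ Keanu: 09:15-10:30, 12:45-13:45, 17:15-17:30.
Hamid ∩ Noa ∩ Imani ∩ Ben ∩ Keanu ∩ Xiulan: 09:15-10:30, 12:45-13:45, 17:15-17:30.
Hamid ∩ Noa ∩ Imani ∩ Ben ∩ Keanu ∩ Xiulan ∩ Yuki: 09:15-10:30, 12:45-13:45, 17:15-17:30.
The last common window of at least 75 minutes is 09:15-10:30; a 75-minute meeting can start as late as 09:15 and still end by 10:30.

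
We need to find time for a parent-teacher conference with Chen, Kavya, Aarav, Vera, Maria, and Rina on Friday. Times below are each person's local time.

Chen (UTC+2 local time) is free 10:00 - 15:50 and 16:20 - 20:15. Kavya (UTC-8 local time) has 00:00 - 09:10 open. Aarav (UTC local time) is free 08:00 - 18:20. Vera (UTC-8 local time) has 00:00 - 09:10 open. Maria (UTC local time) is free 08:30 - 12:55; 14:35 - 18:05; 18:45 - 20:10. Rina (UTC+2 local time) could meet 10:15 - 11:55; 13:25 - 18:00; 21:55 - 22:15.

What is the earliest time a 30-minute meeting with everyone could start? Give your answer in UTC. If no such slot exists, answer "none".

08:30

Chen in UTC: 08:00-13:50, 14:20-18:15 (subtract 2h to convert from UTC+2).
Kavya in UTC: 08:00-17:10 (add 8h to convert from UTC-8).
Aarav in UTC: 08:00-18:20.
Vera in UTC: 08:00-17:10 (add 8h to convert from UTC-8).
Maria in UTC: 08:30-12:55, 14:35-18:05, 18:45-20:10.
Rina in UTC: 08:15-09:55, 11:25-16:00, 19:55-20:15 (subtract 2h to convert from UTC+2).
Chen ∩ Kavya: 08:00-13:50, 14:20-17:10.
Chen ∩ Kavya ∩ Aarav: 08:00-13:50, 14:20-17:10.
Chen ∩ Kavya ∩ Aarav ∩ Vera: 08:00-13:50, 14:20-17:10.
Chen ∩ Kavya ∩ Aarav ∩ Vera ∩ Maria: 08:30-12:55, 14:35-17:10.
Chen ∩ Kavya ∩ Aarav ∩ Vera ∩ Maria ∩ Rina: 08:30-09:55, 11:25-12:55, 14:35-16:00.
Those are the intersection windows.
The first common window of at least 30 minutes is 08:30-09:55, so the earliest start is 08:30.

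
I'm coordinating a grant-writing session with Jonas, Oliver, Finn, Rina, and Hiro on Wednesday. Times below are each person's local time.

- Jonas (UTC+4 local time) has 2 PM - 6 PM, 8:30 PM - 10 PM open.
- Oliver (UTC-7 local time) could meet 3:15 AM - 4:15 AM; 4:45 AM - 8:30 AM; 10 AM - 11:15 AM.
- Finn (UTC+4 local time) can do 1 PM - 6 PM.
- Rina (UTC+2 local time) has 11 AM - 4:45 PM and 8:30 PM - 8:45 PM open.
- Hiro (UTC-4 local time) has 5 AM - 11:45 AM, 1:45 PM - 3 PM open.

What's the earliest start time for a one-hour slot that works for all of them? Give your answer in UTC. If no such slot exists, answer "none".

10:15

Jonas in UTC: 10:00-14:00, 16:30-18:00 (subtract 4h to convert from UTC+4).
Oliver in UTC: 10:15-11:15, 11:45-15:30, 17:00-18:15 (add 7h to convert from UTC-7).
Finn in UTC: 09:00-14:00 (subtract 4h to convert from UTC+4).
Rina in UTC: 09:00-14:45, 18:30-18:45 (subtract 2h to convert from UTC+2).
Hiro in UTC: 09:00-15:45, 17:45-19:00 (add 4h to convert from UTC-4).
Jonas ∩ Oliver: 10:15-11:15, 11:45-14:00, 17:00-18:00.
Jonas ∩ Oliver ∩ Finn: 10:15-11:15, 11:45-14:00.
Jonas ∩ Oliver ∩ Finn ∩ Rina: 10:15-11:15, 11:45-14:00.
Jonas ∩ Oliver ∩ Finn ∩ Rina ∩ Hiro: 10:15-11:15, 11:45-14:00.
The first common window of at least 60 minutes is 10:15-11:15, so the earliest start is 10:15.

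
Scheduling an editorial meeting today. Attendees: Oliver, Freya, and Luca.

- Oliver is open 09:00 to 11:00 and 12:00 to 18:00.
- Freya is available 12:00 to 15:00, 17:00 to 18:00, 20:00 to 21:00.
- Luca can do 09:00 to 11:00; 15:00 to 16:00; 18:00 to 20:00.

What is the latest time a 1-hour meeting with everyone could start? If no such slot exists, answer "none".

Oliver ∩ Freya: 12:00-15:00, 17:00-18:00.
Oliver ∩ Freya ∩ Luca: ∅.
There is no time when everyone is free.
No common window is at least 60 minutes long.

none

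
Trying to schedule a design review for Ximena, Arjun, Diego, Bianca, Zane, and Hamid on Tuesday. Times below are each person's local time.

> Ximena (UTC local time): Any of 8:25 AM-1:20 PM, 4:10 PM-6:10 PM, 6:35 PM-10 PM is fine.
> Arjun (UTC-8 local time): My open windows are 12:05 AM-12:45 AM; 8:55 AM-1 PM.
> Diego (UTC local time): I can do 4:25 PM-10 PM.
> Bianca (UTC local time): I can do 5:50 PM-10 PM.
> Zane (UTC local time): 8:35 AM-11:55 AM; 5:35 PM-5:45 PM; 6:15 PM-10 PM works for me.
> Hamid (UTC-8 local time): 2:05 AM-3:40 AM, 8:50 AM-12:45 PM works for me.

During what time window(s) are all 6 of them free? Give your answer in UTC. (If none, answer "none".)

Ximena in UTC: 08:25-13:20, 16:10-18:10, 18:35-22:00.
Arjun in UTC: 08:05-08:45, 16:55-21:00 (add 8h to convert from UTC-8).
Diego in UTC: 16:25-22:00.
Bianca in UTC: 17:50-22:00.
Zane in UTC: 08:35-11:55, 17:35-17:45, 18:15-22:00.
Hamid in UTC: 10:05-11:40, 16:50-20:45 (add 8h to convert from UTC-8).
Ximena ∩ Arjun: 08:25-08:45, 16:55-18:10, 18:35-21:00.
Ximena ∩ Arjun ∩ Diego: 16:55-18:10, 18:35-21:00.
Ximena ∩ Arjun ∩ Diego ∩ Bianca: 17:50-18:10, 18:35-21:00.
Ximena ∩ Arjun ∩ Diego ∩ Bianca ∩ Zane: 18:35-21:00.
Ximena ∩ Arjun ∩ Diego ∩ Bianca ∩ Zane ∩ Hamid: 18:35-20:45.

18:35-20:45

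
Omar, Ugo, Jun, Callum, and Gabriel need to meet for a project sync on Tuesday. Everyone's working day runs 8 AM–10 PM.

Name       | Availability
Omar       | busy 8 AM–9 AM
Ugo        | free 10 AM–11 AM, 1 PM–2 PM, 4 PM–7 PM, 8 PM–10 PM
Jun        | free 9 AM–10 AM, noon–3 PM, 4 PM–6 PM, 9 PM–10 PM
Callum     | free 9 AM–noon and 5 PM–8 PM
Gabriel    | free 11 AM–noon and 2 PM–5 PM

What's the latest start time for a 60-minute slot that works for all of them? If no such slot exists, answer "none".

none

Omar free: 09:00-22:00 (invert busy blocks within the working day).
Ugo free: 10:00-11:00, 13:00-14:00, 16:00-19:00, 20:00-22:00.
Jun free: 09:00-10:00, 12:00-15:00, 16:00-18:00, 21:00-22:00.
Callum free: 09:00-12:00, 17:00-20:00.
Gabriel free: 11:00-12:00, 14:00-17:00.
Omar ∩ Ugo: 10:00-11:00, 13:00-14:00, 16:00-19:00, 20:00-22:00.
Omar ∩ Ugo ∩ Jun: 13:00-14:00, 16:00-18:00, 21:00-22:00.
Omar ∩ Ugo ∩ Jun ∩ Callum: 17:00-18:00.
Omar ∩ Ugo ∩ Jun ∩ Callum ∩ Gabriel: ∅.
There is no time when everyone is free.
No common window is at least 60 minutes long.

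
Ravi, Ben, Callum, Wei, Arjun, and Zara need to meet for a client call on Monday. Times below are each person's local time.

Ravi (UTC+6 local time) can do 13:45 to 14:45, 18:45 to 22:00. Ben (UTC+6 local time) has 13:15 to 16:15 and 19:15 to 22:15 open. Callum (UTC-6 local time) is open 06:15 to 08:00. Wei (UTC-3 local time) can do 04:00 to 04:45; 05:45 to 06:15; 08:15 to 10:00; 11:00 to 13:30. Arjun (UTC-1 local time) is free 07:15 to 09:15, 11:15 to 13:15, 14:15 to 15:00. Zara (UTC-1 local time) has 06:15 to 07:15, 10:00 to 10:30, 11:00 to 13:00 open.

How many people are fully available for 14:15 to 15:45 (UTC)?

3

Ravi in UTC: 07:45-08:45, 12:45-16:00 (subtract 6h to convert from UTC+6).
Ben in UTC: 07:15-10:15, 13:15-16:15 (subtract 6h to convert from UTC+6).
Callum in UTC: 12:15-14:00 (add 6h to convert from UTC-6).
Wei in UTC: 07:00-07:45, 08:45-09:15, 11:15-13:00, 14:00-16:30 (add 3h to convert from UTC-3).
Arjun in UTC: 08:15-10:15, 12:15-14:15, 15:15-16:00 (add 1h to convert from UTC-1).
Zara in UTC: 07:15-08:15, 11:00-11:30, 12:00-14:00 (add 1h to convert from UTC-1).
Ravi, Ben, and Wei can make the full 14:15-15:45 slot — that's 3.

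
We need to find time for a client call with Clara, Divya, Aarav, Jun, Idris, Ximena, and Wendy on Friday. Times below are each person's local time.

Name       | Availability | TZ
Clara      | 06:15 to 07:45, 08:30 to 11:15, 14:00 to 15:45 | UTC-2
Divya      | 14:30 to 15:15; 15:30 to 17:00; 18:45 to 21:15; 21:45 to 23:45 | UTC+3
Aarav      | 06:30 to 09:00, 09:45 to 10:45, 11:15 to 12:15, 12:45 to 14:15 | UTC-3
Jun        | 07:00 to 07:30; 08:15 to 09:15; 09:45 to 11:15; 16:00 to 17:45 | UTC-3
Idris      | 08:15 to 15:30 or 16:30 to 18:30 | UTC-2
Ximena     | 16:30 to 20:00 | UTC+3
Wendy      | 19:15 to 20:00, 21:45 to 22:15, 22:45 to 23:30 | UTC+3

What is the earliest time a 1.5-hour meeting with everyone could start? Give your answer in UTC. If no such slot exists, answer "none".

none

Clara in UTC: 08:15-09:45, 10:30-13:15, 16:00-17:45 (add 2h to convert from UTC-2).
Divya in UTC: 11:30-12:15, 12:30-14:00, 15:45-18:15, 18:45-20:45 (subtract 3h to convert from UTC+3).
Aarav in UTC: 09:30-12:00, 12:45-13:45, 14:15-15:15, 15:45-17:15 (add 3h to convert from UTC-3).
Jun in UTC: 10:00-10:30, 11:15-12:15, 12:45-14:15, 19:00-20:45 (add 3h to convert from UTC-3).
Idris in UTC: 10:15-17:30, 18:30-20:30 (add 2h to convert from UTC-2).
Ximena in UTC: 13:30-17:00 (subtract 3h to convert from UTC+3).
Wendy in UTC: 16:15-17:00, 18:45-19:15, 19:45-20:30 (subtract 3h to convert from UTC+3).
Clara ∩ Divya: 11:30-12:15, 12:30-13:15, 16:00-17:45.
Clara ∩ Divya ∩ Aarav: 11:30-12:00, 12:45-13:15, 16:00-17:15.
Clara ∩ Divya ∩ Aarav ∩ Jun: 11:30-12:00, 12:45-13:15.
Clara ∩ Divya ∩ Aarav ∩ Jun ∩ Idris: 11:30-12:00, 12:45-13:15.
Clara ∩ Divya ∩ Aarav ∩ Jun ∩ Idris ∩ Ximena: ∅.
Clara ∩ Divya ∩ Aarav ∩ Jun ∩ Idris ∩ Ximena ∩ Wendy: ∅.
There is no time when everyone is free.
No common window is at least 90 minutes long.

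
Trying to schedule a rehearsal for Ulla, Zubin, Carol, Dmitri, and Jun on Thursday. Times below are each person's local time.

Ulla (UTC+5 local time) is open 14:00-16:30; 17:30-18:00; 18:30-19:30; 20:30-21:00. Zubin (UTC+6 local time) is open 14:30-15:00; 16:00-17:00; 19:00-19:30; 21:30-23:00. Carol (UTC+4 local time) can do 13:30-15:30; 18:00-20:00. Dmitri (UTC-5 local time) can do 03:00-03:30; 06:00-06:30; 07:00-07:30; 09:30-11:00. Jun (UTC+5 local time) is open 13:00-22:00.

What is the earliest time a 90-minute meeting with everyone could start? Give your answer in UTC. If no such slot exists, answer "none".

Ulla in UTC: 09:00-11:30, 12:30-13:00, 13:30-14:30, 15:30-16:00 (subtract 5h to convert from UTC+5).
Zubin in UTC: 08:30-09:00, 10:00-11:00, 13:00-13:30, 15:30-17:00 (subtract 6h to convert from UTC+6).
Carol in UTC: 09:30-11:30, 14:00-16:00 (subtract 4h to convert from UTC+4).
Dmitri in UTC: 08:00-08:30, 11:00-11:30, 12:00-12:30, 14:30-16:00 (add 5h to convert from UTC-5).
Jun in UTC: 08:00-17:00 (subtract 5h to convert from UTC+5).
Ulla ∩ Zubin: 10:00-11:00, 15:30-16:00.
Ulla ∩ Zubin ∩ Carol: 10:00-11:00, 15:30-16:00.
Ulla ∩ Zubin ∩ Carol ∩ Dmitri: 15:30-16:00.
Ulla ∩ Zubin ∩ Carol ∩ Dmitri ∩ Jun: 15:30-16:00.
No common window is at least 90 minutes long.

none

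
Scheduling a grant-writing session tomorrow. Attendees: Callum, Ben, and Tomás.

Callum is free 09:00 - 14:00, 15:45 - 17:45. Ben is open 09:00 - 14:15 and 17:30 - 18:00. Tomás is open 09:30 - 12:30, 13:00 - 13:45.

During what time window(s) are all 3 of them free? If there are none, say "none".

09:30-12:30, 13:00-13:45

Callum ∩ Ben: 09:00-14:00, 17:30-17:45.
Callum ∩ Ben ∩ Tomás: 09:30-12:30, 13:00-13:45.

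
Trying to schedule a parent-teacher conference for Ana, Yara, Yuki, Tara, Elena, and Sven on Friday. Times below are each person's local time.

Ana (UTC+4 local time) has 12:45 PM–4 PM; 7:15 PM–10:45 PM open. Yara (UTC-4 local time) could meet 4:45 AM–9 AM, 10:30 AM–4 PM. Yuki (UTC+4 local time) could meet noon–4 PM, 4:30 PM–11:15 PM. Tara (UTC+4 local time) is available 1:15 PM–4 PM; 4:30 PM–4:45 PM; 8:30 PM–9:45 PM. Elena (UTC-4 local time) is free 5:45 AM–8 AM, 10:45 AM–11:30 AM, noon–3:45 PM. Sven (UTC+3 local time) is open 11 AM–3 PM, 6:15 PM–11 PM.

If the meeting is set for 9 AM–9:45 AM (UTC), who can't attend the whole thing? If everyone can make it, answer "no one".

Ana in UTC: 08:45-12:00, 15:15-18:45 (subtract 4h to convert from UTC+4).
Yara in UTC: 08:45-13:00, 14:30-20:00 (add 4h to convert from UTC-4).
Yuki in UTC: 08:00-12:00, 12:30-19:15 (subtract 4h to convert from UTC+4).
Tara in UTC: 09:15-12:00, 12:30-12:45, 16:30-17:45 (subtract 4h to convert from UTC+4).
Elena in UTC: 09:45-12:00, 14:45-15:30, 16:00-19:45 (add 4h to convert from UTC-4).
Sven in UTC: 08:00-12:00, 15:15-20:00 (subtract 3h to convert from UTC+3).
Ana: free for 09:00-09:45. Yara: free for 09:00-09:45. Yuki: free for 09:00-09:45. Tara: not fully free for 09:00-09:45. Elena: not fully free for 09:00-09:45. Sven: free for 09:00-09:45.

Elena, Tara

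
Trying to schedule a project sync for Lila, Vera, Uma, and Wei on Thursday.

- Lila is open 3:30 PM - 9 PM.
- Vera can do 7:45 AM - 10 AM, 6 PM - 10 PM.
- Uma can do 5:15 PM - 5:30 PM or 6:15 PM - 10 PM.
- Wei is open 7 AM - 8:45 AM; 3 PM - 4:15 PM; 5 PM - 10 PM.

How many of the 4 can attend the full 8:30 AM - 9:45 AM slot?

1

Vera can make the full 08:30-09:45 slot — that's 1.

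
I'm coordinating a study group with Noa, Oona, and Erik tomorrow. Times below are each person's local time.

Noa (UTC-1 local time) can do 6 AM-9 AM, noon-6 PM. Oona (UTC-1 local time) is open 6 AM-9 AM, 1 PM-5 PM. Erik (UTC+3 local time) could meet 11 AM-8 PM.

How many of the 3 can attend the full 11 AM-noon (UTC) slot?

Noa in UTC: 07:00-10:00, 13:00-19:00 (add 1h to convert from UTC-1).
Oona in UTC: 07:00-10:00, 14:00-18:00 (add 1h to convert from UTC-1).
Erik in UTC: 08:00-17:00 (subtract 3h to convert from UTC+3).
Erik can make the full 11:00-12:00 slot — that's 1.

1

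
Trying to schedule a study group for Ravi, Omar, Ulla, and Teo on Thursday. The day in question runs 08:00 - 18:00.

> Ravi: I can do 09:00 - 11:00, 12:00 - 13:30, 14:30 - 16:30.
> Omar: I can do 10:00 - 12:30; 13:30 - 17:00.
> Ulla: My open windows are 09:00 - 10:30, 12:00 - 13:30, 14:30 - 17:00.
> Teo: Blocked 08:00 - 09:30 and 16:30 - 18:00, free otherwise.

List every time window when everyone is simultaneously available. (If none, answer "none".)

Ravi free: 09:00-11:00, 12:00-13:30, 14:30-16:30.
Omar free: 10:00-12:30, 13:30-17:00.
Ulla free: 09:00-10:30, 12:00-13:30, 14:30-17:00.
Teo free: 09:30-16:30 (invert busy blocks within the working day).
Ravi ∩ Omar: 10:00-11:00, 12:00-12:30, 14:30-16:30.
Ravi ∩ Omar ∩ Ulla: 10:00-10:30, 12:00-12:30, 14:30-16:30.
Ravi ∩ Omar ∩ Ulla ∩ Teo: 10:00-10:30, 12:00-12:30, 14:30-16:30.

10:00-10:30, 12:00-12:30, 14:30-16:30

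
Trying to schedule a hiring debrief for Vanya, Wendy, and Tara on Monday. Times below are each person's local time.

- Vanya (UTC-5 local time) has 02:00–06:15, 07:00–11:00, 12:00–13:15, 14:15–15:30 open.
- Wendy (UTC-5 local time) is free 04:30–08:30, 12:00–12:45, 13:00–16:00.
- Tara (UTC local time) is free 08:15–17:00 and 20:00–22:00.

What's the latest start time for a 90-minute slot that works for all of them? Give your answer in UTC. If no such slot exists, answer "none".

12:00

Vanya in UTC: 07:00-11:15, 12:00-16:00, 17:00-18:15, 19:15-20:30 (add 5h to convert from UTC-5).
Wendy in UTC: 09:30-13:30, 17:00-17:45, 18:00-21:00 (add 5h to convert from UTC-5).
Tara in UTC: 08:15-17:00, 20:00-22:00.
Vanya ∩ Wendy: 09:30-11:15, 12:00-13:30, 17:00-17:45, 18:00-18:15, 19:15-20:30.
Vanya ∩ Wendy ∩ Tara: 09:30-11:15, 12:00-13:30, 20:00-20:30.
The last common window of at least 90 minutes is 12:00-13:30; a 90-minute meeting can start as late as 12:00 and still end by 13:30.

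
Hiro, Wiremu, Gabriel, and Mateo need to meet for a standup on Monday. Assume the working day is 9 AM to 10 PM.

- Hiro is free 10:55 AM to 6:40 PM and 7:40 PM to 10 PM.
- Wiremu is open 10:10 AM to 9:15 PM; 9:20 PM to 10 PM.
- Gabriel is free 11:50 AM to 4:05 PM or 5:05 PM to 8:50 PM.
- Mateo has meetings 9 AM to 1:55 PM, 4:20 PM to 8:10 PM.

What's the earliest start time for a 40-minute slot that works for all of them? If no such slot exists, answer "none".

13:55

Hiro free: 10:55-18:40, 19:40-22:00.
Wiremu free: 10:10-21:15, 21:20-22:00.
Gabriel free: 11:50-16:05, 17:05-20:50.
Mateo free: 13:55-16:20, 20:10-22:00 (invert busy blocks within the working day).
Hiro ∩ Wiremu: 10:55-18:40, 19:40-21:15, 21:20-22:00.
Hiro ∩ Wiremu ∩ Gabriel: 11:50-16:05, 17:05-18:40, 19:40-20:50.
Hiro ∩ Wiremu ∩ Gabriel ∩ Mateo: 13:55-16:05, 20:10-20:50.
The first common window of at least 40 minutes is 13:55-16:05, so the earliest start is 13:55.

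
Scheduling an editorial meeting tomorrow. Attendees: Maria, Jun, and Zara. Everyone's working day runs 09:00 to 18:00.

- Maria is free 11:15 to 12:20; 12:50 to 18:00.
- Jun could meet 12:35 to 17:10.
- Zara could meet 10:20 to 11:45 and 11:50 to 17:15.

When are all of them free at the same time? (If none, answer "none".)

12:50-17:10

Maria ∩ Jun: 12:50-17:10.
Maria ∩ Jun ∩ Zara: 12:50-17:10.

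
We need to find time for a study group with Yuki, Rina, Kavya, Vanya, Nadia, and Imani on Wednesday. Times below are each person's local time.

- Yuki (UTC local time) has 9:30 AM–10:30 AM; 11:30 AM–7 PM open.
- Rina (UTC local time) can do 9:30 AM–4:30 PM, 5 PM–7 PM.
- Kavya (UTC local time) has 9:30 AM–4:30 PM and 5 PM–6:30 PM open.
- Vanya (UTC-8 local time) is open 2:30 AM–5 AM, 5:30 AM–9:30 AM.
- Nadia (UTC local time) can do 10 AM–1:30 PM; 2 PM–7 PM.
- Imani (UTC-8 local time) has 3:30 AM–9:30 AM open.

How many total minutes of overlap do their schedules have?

270

Yuki in UTC: 09:30-10:30, 11:30-19:00.
Rina in UTC: 09:30-16:30, 17:00-19:00.
Kavya in UTC: 09:30-16:30, 17:00-18:30.
Vanya in UTC: 10:30-13:00, 13:30-17:30 (add 8h to convert from UTC-8).
Nadia in UTC: 10:00-13:30, 14:00-19:00.
Imani in UTC: 11:30-17:30 (add 8h to convert from UTC-8).
Yuki ∩ Rina: 09:30-10:30, 11:30-16:30, 17:00-19:00.
Yuki ∩ Rina ∩ Kavya: 09:30-10:30, 11:30-16:30, 17:00-18:30.
Yuki ∩ Rina ∩ Kavya ∩ Vanya: 11:30-13:00, 13:30-16:30, 17:00-17:30.
Yuki ∩ Rina ∩ Kavya ∩ Vanya ∩ Nadia: 11:30-13:00, 14:00-16:30, 17:00-17:30.
Yuki ∩ Rina ∩ Kavya ∩ Vanya ∩ Nadia ∩ Imani: 11:30-13:00, 14:00-16:30, 17:00-17:30.
Those are the intersection windows.
Summing the common windows: 90 + 150 + 30 = 270 minutes.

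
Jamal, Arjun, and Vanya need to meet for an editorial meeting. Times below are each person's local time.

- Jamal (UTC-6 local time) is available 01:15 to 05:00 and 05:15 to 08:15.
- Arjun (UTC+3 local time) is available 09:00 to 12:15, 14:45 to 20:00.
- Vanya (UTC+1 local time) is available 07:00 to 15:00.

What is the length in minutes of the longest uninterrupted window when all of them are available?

Jamal in UTC: 07:15-11:00, 11:15-14:15 (add 6h to convert from UTC-6).
Arjun in UTC: 06:00-09:15, 11:45-17:00 (subtract 3h to convert from UTC+3).
Vanya in UTC: 06:00-14:00 (subtract 1h to convert from UTC+1).
Jamal ∩ Arjun: 07:15-09:15, 11:45-14:15.
Jamal ∩ Arjun ∩ Vanya: 07:15-09:15, 11:45-14:00.
The longest is 11:45-14:00 at 135 minutes.

135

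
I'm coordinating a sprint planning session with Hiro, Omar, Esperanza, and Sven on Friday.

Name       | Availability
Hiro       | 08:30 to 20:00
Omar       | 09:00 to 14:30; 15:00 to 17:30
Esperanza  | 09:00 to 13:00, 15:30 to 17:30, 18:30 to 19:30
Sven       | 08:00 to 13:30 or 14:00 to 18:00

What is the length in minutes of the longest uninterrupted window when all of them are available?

Hiro ∩ Omar: 09:00-14:30, 15:00-17:30.
Hiro ∩ Omar ∩ Esperanza: 09:00-13:00, 15:30-17:30.
Hiro ∩ Omar ∩ Esperanza ∩ Sven: 09:00-13:00, 15:30-17:30.
Those are the intersection windows.
The longest is 09:00-13:00 at 240 minutes.

240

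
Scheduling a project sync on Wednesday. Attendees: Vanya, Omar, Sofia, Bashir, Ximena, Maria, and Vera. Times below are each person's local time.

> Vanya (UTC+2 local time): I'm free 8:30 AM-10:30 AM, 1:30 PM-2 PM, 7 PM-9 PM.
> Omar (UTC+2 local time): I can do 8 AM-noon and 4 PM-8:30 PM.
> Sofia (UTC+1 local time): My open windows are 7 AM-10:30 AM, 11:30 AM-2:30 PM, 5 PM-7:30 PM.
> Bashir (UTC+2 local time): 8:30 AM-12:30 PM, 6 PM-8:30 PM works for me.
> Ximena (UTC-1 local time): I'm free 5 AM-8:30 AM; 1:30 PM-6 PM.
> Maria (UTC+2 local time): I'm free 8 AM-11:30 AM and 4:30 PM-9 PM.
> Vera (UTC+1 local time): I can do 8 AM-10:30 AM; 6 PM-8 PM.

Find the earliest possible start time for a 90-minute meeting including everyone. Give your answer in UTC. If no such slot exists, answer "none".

07:00

Vanya in UTC: 06:30-08:30, 11:30-12:00, 17:00-19:00 (subtract 2h to convert from UTC+2).
Omar in UTC: 06:00-10:00, 14:00-18:30 (subtract 2h to convert from UTC+2).
Sofia in UTC: 06:00-09:30, 10:30-13:30, 16:00-18:30 (subtract 1h to convert from UTC+1).
Bashir in UTC: 06:30-10:30, 16:00-18:30 (subtract 2h to convert from UTC+2).
Ximena in UTC: 06:00-09:30, 14:30-19:00 (add 1h to convert from UTC-1).
Maria in UTC: 06:00-09:30, 14:30-19:00 (subtract 2h to convert from UTC+2).
Vera in UTC: 07:00-09:30, 17:00-19:00 (subtract 1h to convert from UTC+1).
Vanya ∩ Omar: 06:30-08:30, 17:00-18:30.
Vanya ∩ Omar ∩ Sofia: 06:30-08:30, 17:00-18:30.
Vanya ∩ Omar ∩ Sofia ∩ Bashir: 06:30-08:30, 17:00-18:30.
Vanya ∩ Omar ∩ Sofia ∩ Bashir ∩ Ximena: 06:30-08:30, 17:00-18:30.
Vanya ∩ Omar ∩ Sofia ∩ Bashir ∩ Ximena ∩ Maria: 06:30-08:30, 17:00-18:30.
Vanya ∩ Omar ∩ Sofia ∩ Bashir ∩ Ximena ∩ Maria ∩ Vera: 07:00-08:30, 17:00-18:30.
The first common window of at least 90 minutes is 07:00-08:30, so the earliest start is 07:00.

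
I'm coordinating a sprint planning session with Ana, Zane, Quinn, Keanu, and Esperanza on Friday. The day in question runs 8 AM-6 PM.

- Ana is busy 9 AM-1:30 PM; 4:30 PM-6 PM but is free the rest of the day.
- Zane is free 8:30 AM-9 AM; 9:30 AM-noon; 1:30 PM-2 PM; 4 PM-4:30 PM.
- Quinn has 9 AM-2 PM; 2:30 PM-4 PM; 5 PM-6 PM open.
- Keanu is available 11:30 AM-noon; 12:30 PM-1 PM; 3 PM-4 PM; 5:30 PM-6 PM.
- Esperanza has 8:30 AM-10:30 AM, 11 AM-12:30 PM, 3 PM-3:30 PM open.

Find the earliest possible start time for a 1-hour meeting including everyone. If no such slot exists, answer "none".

none

Ana free: 08:00-09:00, 13:30-16:30 (invert busy blocks within the working day).
Zane free: 08:30-09:00, 09:30-12:00, 13:30-14:00, 16:00-16:30.
Quinn free: 09:00-14:00, 14:30-16:00, 17:00-18:00.
Keanu free: 11:30-12:00, 12:30-13:00, 15:00-16:00, 17:30-18:00.
Esperanza free: 08:30-10:30, 11:00-12:30, 15:00-15:30.
Ana ∩ Zane: 08:30-09:00, 13:30-14:00, 16:00-16:30.
Ana ∩ Zane ∩ Quinn: 13:30-14:00.
Ana ∩ Zane ∩ Quinn ∩ Keanu: ∅.
Ana ∩ Zane ∩ Quinn ∩ Keanu ∩ Esperanza: ∅.
There is no time when everyone is free.
No common window is at least 60 minutes long.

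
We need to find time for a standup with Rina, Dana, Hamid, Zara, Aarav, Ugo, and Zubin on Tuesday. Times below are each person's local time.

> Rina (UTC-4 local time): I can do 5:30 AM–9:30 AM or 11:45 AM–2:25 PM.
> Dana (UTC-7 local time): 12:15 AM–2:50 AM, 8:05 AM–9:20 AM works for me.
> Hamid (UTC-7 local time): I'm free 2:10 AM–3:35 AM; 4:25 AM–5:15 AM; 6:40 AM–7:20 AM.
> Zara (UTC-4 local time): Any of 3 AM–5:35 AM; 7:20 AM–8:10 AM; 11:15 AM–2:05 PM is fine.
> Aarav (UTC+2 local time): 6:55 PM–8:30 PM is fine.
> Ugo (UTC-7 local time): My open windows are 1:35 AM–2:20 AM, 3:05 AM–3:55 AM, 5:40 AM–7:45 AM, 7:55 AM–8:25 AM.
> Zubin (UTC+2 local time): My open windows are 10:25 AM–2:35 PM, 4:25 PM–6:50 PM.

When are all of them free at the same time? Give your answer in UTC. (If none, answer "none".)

Rina in UTC: 09:30-13:30, 15:45-18:25 (add 4h to convert from UTC-4).
Dana in UTC: 07:15-09:50, 15:05-16:20 (add 7h to convert from UTC-7).
Hamid in UTC: 09:10-10:35, 11:25-12:15, 13:40-14:20 (add 7h to convert from UTC-7).
Zara in UTC: 07:00-09:35, 11:20-12:10, 15:15-18:05 (add 4h to convert from UTC-4).
Aarav in UTC: 16:55-18:30 (subtract 2h to convert from UTC+2).
Ugo in UTC: 08:35-09:20, 10:05-10:55, 12:40-14:45, 14:55-15:25 (add 7h to convert from UTC-7).
Zubin in UTC: 08:25-12:35, 14:25-16:50 (subtract 2h to convert from UTC+2).
Rina ∩ Dana: 09:30-09:50, 15:45-16:20.
Rina ∩ Dana ∩ Hamid: 09:30-09:50.
Rina ∩ Dana ∩ Hamid ∩ Zara: 09:30-09:35.
Rina ∩ Dana ∩ Hamid ∩ Zara ∩ Aarav: ∅.
Rina ∩ Dana ∩ Hamid ∩ Zara ∩ Aarav ∩ Ugo: ∅.
Rina ∩ Dana ∩ Hamid ∩ Zara ∩ Aarav ∩ Ugo ∩ Zubin: ∅.
There is no time when everyone is free.

none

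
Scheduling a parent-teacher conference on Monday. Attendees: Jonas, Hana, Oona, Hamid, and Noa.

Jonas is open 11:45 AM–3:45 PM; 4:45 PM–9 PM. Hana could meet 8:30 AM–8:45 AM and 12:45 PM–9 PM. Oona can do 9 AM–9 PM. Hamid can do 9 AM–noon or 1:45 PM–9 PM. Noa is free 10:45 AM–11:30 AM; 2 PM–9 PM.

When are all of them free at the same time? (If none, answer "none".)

14:00-15:45, 16:45-21:00

Jonas ∩ Hana: 12:45-15:45, 16:45-21:00.
Jonas ∩ Hana ∩ Oona: 12:45-15:45, 16:45-21:00.
Jonas ∩ Hana ∩ Oona ∩ Hamid: 13:45-15:45, 16:45-21:00.
Jonas ∩ Hana ∩ Oona ∩ Hamid ∩ Noa: 14:00-15:45, 16:45-21:00.
So the common availability across everyone is 14:00-15:45, 16:45-21:00.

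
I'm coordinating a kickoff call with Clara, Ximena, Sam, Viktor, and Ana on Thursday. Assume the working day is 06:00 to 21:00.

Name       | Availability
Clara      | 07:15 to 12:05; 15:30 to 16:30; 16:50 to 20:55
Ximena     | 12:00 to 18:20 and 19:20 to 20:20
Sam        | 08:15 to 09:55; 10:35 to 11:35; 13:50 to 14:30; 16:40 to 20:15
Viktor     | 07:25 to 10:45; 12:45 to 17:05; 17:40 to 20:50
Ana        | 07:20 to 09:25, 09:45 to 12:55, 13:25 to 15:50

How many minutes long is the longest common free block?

0

Clara ∩ Ximena: 12:00-12:05, 15:30-16:30, 16:50-18:20, 19:20-20:20.
Clara ∩ Ximena ∩ Sam: 16:50-18:20, 19:20-20:15.
Clara ∩ Ximena ∩ Sam ∩ Viktor: 16:50-17:05, 17:40-18:20, 19:20-20:15.
Clara ∩ Ximena ∩ Sam ∩ Viktor ∩ Ana: ∅.
There is no time when everyone is free.
No common window exists, so the longest block is 0 minutes.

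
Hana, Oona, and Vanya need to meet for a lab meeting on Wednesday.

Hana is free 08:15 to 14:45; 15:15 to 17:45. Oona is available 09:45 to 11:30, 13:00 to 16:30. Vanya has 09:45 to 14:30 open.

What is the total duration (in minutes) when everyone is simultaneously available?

Hana ∩ Oona: 09:45-11:30, 13:00-14:45, 15:15-16:30.
Hana ∩ Oona ∩ Vanya: 09:45-11:30, 13:00-14:30.
Summing the common windows: 105 + 90 = 195 minutes.

195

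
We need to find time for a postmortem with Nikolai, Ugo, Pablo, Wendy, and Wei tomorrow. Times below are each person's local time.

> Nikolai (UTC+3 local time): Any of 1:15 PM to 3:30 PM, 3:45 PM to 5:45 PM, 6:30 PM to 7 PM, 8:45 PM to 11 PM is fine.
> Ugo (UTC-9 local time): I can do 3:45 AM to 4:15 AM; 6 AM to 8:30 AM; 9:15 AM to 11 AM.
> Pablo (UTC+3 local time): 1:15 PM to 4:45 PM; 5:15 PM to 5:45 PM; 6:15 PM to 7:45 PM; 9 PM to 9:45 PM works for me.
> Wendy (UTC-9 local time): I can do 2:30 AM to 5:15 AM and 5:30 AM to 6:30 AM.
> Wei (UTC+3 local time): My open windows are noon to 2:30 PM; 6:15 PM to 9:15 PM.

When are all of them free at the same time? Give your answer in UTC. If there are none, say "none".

Nikolai in UTC: 10:15-12:30, 12:45-14:45, 15:30-16:00, 17:45-20:00 (subtract 3h to convert from UTC+3).
Ugo in UTC: 12:45-13:15, 15:00-17:30, 18:15-20:00 (add 9h to convert from UTC-9).
Pablo in UTC: 10:15-13:45, 14:15-14:45, 15:15-16:45, 18:00-18:45 (subtract 3h to convert from UTC+3).
Wendy in UTC: 11:30-14:15, 14:30-15:30 (add 9h to convert from UTC-9).
Wei in UTC: 09:00-11:30, 15:15-18:15 (subtract 3h to convert from UTC+3).
Nikolai ∩ Ugo: 12:45-13:15, 15:30-16:00, 18:15-20:00.
Nikolai ∩ Ugo ∩ Pablo: 12:45-13:15, 15:30-16:00, 18:15-18:45.
Nikolai ∩ Ugo ∩ Pablo ∩ Wendy: 12:45-13:15.
Nikolai ∩ Ugo ∩ Pablo ∩ Wendy ∩ Wei: ∅.
There is no time when everyone is free.

none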